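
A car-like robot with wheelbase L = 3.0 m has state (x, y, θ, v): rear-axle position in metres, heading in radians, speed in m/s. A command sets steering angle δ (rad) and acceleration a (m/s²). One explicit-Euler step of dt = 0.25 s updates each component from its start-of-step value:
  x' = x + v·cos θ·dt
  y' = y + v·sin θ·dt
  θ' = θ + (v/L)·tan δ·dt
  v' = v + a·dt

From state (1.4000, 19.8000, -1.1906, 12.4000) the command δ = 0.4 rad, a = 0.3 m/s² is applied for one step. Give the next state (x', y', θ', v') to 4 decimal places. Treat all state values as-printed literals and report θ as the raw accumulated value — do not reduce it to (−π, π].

(2.5504, 16.9214, -0.7537, 12.4750)

x' = 1.4000 + 12.4000·cos(-1.1906)·0.25 = 2.5504
y' = 19.8000 + 12.4000·sin(-1.1906)·0.25 = 16.9214
θ' = -1.1906 + (12.4000/3.0)·tan(0.4)·0.25 = -0.7537
v' = 12.4000 + 0.3000·0.25 = 12.4750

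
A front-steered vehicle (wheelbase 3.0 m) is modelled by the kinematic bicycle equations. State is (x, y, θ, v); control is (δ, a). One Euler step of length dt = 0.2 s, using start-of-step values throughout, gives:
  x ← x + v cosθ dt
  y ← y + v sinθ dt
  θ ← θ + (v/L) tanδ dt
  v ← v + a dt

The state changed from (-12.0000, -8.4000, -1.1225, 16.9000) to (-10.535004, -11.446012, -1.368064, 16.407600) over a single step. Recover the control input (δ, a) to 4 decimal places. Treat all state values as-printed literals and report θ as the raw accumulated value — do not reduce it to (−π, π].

a = (v'−v)/dt = (-0.492400)/0.2 = -2.4620
Δθ = θ'−θ = -0.245564;  (v·dt/L) = 16.9000·0.2/3.0 = 1.126667
tan δ = Δθ·L/(v·dt) = -0.217956  →  δ = -0.2146

δ = -0.2146, a = -2.4620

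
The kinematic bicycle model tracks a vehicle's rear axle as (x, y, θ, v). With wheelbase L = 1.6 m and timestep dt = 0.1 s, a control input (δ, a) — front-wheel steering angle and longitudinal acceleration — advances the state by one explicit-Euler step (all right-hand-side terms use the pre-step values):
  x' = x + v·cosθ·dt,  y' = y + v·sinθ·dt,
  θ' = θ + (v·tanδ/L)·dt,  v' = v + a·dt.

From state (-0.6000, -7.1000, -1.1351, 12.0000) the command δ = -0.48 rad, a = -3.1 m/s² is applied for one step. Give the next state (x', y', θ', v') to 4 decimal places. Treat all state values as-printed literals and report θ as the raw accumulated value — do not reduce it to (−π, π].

(-0.0935, -8.1879, -1.5256, 11.6900)

x' = -0.6000 + 12.0000·cos(-1.1351)·0.1 = -0.0935
y' = -7.1000 + 12.0000·sin(-1.1351)·0.1 = -8.1879
θ' = -1.1351 + (12.0000/1.6)·tan(-0.48)·0.1 = -1.5256
v' = 12.0000 − 3.1000·0.1 = 11.6900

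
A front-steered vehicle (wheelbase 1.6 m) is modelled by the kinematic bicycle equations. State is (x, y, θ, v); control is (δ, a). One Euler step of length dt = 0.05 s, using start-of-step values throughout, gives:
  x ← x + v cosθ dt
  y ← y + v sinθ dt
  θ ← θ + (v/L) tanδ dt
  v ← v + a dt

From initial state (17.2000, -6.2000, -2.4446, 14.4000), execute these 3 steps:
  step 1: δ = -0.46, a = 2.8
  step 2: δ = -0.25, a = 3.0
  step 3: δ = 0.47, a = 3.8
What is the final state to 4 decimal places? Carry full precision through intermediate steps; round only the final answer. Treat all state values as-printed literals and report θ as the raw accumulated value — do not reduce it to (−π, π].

(15.3132, -7.2514, -2.5504, 14.8800)

after step 1 (δ=-0.46, a=2.8): (16.647921, -6.662179, -2.667552, 14.540000)
after step 2 (δ=-0.25, a=3.0): (16.001087, -6.994043, -2.783573, 14.690000)
after step 3 (δ=0.47, a=3.8): (15.313159, -7.251427, -2.550385, 14.880000)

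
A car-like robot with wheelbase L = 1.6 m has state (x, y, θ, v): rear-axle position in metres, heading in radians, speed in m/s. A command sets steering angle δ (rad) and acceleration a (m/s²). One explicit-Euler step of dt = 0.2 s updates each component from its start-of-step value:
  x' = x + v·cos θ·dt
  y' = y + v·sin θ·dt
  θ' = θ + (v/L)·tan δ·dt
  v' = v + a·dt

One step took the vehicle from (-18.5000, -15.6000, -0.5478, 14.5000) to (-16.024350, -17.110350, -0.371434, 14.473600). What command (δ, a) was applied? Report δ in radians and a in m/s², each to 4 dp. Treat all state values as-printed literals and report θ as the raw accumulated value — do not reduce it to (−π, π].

δ = 0.0970, a = -0.1320

a = (v'−v)/dt = (-0.026400)/0.2 = -0.1320
Δθ = θ'−θ = 0.176366;  (v·dt/L) = 14.5000·0.2/1.6 = 1.812500
tan δ = Δθ·L/(v·dt) = 0.097305  →  δ = 0.0970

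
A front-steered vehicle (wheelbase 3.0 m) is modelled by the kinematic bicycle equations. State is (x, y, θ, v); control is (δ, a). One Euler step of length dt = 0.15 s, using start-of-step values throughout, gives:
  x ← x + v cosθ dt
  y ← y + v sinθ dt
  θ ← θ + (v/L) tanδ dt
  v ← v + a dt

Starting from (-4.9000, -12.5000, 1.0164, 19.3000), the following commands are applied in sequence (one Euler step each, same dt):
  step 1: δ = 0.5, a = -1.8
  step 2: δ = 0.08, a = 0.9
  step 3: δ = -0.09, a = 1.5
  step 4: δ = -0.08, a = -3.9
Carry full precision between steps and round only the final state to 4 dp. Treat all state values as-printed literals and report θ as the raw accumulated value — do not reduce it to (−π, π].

after step 1 (δ=0.5, a=-1.8): (-3.375985, -10.038618, 1.543582, 19.030000)
after step 2 (δ=0.08, a=0.9): (-3.298311, -7.185175, 1.619865, 19.165000)
after step 3 (δ=-0.09, a=1.5): (-3.439313, -4.313885, 1.533389, 19.390000)
after step 4 (δ=-0.08, a=-3.9): (-3.330538, -1.407420, 1.455663, 18.805000)

(-3.3305, -1.4074, 1.4557, 18.8050)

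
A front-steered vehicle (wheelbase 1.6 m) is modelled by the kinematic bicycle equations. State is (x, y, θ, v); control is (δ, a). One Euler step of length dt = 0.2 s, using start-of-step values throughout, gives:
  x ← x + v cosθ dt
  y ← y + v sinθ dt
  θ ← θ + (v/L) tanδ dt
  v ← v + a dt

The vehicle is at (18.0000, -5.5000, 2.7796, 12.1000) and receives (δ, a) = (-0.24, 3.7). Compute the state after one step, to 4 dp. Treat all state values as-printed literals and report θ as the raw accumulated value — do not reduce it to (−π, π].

(15.7368, -4.6430, 2.4095, 12.8400)

x' = 18.0000 + 12.1000·cos(2.7796)·0.2 = 15.7368
y' = -5.5000 + 12.1000·sin(2.7796)·0.2 = -4.6430
θ' = 2.7796 + (12.1000/1.6)·tan(-0.24)·0.2 = 2.4095
v' = 12.1000 + 3.7000·0.2 = 12.8400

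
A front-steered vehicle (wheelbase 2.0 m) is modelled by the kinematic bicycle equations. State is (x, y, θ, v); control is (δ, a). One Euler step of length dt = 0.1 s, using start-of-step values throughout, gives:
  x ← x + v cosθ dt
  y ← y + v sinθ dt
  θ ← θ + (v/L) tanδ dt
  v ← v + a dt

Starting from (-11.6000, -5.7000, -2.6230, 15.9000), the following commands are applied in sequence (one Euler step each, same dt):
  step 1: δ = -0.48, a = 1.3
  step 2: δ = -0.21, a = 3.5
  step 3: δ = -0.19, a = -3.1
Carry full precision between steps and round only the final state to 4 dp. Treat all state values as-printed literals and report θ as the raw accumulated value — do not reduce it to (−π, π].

after step 1 (δ=-0.48, a=1.3): (-12.980943, -6.488097, -3.036886, 16.030000)
after step 2 (δ=-0.21, a=3.5): (-14.575164, -6.655636, -3.207719, 16.380000)
after step 3 (δ=-0.19, a=-3.1): (-16.209584, -6.547399, -3.365229, 16.070000)

(-16.2096, -6.5474, -3.3652, 16.0700)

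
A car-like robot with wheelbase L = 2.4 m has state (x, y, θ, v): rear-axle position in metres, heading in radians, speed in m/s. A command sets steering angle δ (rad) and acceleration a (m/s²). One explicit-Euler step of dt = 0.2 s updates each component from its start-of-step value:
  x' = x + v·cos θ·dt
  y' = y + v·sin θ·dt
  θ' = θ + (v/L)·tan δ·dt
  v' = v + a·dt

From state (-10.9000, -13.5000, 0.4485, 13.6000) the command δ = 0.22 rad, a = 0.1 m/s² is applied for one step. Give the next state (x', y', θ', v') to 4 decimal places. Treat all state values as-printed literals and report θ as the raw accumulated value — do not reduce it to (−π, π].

x' = -10.9000 + 13.6000·cos(0.4485)·0.2 = -8.4490
y' = -13.5000 + 13.6000·sin(0.4485)·0.2 = -12.3206
θ' = 0.4485 + (13.6000/2.4)·tan(0.22)·0.2 = 0.7019
v' = 13.6000 + 0.1000·0.2 = 13.6200

(-8.4490, -12.3206, 0.7019, 13.6200)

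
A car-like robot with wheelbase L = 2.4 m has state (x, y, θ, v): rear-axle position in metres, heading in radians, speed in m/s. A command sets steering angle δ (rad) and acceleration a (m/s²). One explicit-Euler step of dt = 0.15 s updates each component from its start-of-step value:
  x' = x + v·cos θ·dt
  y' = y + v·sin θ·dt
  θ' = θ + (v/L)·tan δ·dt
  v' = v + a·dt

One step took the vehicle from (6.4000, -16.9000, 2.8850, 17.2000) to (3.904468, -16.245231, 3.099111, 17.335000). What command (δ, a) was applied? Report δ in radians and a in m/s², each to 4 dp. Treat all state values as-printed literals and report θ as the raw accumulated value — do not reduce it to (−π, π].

δ = 0.1966, a = 0.9000

a = (v'−v)/dt = (0.135000)/0.15 = 0.9000
Δθ = θ'−θ = 0.214111;  (v·dt/L) = 17.2000·0.15/2.4 = 1.075000
tan δ = Δθ·L/(v·dt) = 0.199173  →  δ = 0.1966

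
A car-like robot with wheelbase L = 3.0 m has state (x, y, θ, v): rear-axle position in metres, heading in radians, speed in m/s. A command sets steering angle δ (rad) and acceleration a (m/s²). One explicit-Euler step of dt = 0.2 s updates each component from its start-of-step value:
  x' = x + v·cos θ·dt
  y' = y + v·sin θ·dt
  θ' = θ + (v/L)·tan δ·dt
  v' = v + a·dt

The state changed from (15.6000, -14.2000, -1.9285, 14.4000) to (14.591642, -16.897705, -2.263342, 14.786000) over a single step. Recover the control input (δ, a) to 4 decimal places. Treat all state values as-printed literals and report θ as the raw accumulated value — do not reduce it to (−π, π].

δ = -0.3356, a = 1.9300

a = (v'−v)/dt = (0.386000)/0.2 = 1.9300
Δθ = θ'−θ = -0.334842;  (v·dt/L) = 14.4000·0.2/3.0 = 0.960000
tan δ = Δθ·L/(v·dt) = -0.348794  →  δ = -0.3356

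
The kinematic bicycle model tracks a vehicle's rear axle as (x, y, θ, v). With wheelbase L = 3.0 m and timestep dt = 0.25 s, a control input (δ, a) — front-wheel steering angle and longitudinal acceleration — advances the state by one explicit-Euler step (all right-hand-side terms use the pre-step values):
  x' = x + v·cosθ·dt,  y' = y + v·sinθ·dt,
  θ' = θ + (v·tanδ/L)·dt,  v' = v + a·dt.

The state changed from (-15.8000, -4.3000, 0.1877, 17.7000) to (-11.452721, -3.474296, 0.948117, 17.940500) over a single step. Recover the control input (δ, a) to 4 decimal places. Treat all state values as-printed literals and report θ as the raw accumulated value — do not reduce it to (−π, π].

a = (v'−v)/dt = (0.240500)/0.25 = 0.9620
Δθ = θ'−θ = 0.760417;  (v·dt/L) = 17.7000·0.25/3.0 = 1.475000
tan δ = Δθ·L/(v·dt) = 0.515537  →  δ = 0.4760

δ = 0.4760, a = 0.9620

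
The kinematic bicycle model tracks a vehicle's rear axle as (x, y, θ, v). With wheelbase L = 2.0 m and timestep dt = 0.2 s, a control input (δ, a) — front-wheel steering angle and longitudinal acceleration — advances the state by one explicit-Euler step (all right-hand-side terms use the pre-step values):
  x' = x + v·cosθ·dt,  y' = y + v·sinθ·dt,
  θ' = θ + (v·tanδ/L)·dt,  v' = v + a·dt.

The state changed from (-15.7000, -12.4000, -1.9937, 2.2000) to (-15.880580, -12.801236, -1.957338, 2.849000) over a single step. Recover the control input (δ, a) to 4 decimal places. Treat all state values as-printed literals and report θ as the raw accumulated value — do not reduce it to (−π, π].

a = (v'−v)/dt = (0.649000)/0.2 = 3.2450
Δθ = θ'−θ = 0.036362;  (v·dt/L) = 2.2000·0.2/2.0 = 0.220000
tan δ = Δθ·L/(v·dt) = 0.165282  →  δ = 0.1638

δ = 0.1638, a = 3.2450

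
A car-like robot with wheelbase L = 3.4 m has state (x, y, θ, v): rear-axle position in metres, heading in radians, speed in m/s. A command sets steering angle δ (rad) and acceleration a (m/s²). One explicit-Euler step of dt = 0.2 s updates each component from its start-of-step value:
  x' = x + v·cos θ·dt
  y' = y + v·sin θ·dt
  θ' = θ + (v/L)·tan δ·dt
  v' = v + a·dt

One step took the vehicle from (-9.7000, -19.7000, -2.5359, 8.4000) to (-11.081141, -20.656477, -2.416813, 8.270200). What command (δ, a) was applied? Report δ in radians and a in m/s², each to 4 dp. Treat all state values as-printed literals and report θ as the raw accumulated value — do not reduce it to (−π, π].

δ = 0.2365, a = -0.6490

a = (v'−v)/dt = (-0.129800)/0.2 = -0.6490
Δθ = θ'−θ = 0.119087;  (v·dt/L) = 8.4000·0.2/3.4 = 0.494118
tan δ = Δθ·L/(v·dt) = 0.241009  →  δ = 0.2365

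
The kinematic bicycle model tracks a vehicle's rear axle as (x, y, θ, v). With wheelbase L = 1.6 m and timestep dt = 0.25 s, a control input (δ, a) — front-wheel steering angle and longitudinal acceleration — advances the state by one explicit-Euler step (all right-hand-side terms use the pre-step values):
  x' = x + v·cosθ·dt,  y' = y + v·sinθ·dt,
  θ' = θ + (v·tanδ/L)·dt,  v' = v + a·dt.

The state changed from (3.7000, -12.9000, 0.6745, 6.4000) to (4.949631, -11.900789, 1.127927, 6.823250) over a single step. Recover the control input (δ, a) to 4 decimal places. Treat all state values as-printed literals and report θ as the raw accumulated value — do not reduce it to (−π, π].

δ = 0.4257, a = 1.6930

a = (v'−v)/dt = (0.423250)/0.25 = 1.6930
Δθ = θ'−θ = 0.453427;  (v·dt/L) = 6.4000·0.25/1.6 = 1.000000
tan δ = Δθ·L/(v·dt) = 0.453427  →  δ = 0.4257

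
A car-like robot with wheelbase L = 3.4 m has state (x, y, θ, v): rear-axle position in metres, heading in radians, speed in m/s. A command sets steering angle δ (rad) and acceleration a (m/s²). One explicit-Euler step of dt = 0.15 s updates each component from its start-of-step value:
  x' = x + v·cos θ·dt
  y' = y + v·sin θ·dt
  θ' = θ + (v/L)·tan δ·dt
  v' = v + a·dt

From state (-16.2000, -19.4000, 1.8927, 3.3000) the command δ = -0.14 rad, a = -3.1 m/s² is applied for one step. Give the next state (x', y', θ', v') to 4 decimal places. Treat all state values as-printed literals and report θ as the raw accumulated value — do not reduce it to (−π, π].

x' = -16.2000 + 3.3000·cos(1.8927)·0.15 = -16.3566
y' = -19.4000 + 3.3000·sin(1.8927)·0.15 = -18.9304
θ' = 1.8927 + (3.3000/3.4)·tan(-0.14)·0.15 = 1.8722
v' = 3.3000 − 3.1000·0.15 = 2.8350

(-16.3566, -18.9304, 1.8722, 2.8350)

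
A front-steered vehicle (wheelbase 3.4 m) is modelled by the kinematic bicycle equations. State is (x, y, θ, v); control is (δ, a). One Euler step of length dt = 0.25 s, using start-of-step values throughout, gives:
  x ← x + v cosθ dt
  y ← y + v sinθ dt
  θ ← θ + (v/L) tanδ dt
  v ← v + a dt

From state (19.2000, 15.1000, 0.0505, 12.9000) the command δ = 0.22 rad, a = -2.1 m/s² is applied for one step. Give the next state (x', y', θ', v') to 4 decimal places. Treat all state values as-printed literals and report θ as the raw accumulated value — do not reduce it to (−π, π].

x' = 19.2000 + 12.9000·cos(0.0505)·0.25 = 22.4209
y' = 15.1000 + 12.9000·sin(0.0505)·0.25 = 15.2628
θ' = 0.0505 + (12.9000/3.4)·tan(0.22)·0.25 = 0.2626
v' = 12.9000 − 2.1000·0.25 = 12.3750

(22.4209, 15.2628, 0.2626, 12.3750)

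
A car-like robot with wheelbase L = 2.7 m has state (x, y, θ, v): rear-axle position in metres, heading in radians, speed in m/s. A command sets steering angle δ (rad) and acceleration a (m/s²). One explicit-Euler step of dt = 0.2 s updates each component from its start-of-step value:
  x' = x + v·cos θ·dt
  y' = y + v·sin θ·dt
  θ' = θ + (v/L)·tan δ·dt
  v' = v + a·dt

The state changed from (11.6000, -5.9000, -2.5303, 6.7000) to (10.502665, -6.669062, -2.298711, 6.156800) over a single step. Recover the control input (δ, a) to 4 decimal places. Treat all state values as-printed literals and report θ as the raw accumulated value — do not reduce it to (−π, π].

δ = 0.4366, a = -2.7160

a = (v'−v)/dt = (-0.543200)/0.2 = -2.7160
Δθ = θ'−θ = 0.231589;  (v·dt/L) = 6.7000·0.2/2.7 = 0.496296
tan δ = Δθ·L/(v·dt) = 0.466635  →  δ = 0.4366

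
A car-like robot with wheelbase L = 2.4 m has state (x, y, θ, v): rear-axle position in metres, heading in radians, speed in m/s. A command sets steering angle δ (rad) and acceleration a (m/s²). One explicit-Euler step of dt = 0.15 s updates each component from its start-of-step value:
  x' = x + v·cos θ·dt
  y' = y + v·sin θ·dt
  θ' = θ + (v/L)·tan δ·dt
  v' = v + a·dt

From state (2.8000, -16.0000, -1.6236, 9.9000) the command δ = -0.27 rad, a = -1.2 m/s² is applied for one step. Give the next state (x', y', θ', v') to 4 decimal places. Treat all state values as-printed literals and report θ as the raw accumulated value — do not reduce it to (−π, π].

(2.7216, -17.4829, -1.7948, 9.7200)

x' = 2.8000 + 9.9000·cos(-1.6236)·0.15 = 2.7216
y' = -16.0000 + 9.9000·sin(-1.6236)·0.15 = -17.4829
θ' = -1.6236 + (9.9000/2.4)·tan(-0.27)·0.15 = -1.7948
v' = 9.9000 − 1.2000·0.15 = 9.7200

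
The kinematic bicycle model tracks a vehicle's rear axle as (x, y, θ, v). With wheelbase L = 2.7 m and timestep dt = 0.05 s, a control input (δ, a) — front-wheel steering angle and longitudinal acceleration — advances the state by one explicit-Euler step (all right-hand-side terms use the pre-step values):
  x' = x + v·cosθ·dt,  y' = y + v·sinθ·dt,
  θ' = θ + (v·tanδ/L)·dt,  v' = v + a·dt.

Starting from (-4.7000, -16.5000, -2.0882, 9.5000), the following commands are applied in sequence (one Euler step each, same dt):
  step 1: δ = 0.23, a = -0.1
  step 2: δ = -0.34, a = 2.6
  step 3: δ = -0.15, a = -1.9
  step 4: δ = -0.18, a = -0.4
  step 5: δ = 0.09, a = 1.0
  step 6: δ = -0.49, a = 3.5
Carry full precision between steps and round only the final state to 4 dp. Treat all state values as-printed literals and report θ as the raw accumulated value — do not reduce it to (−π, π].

(-6.1847, -18.9428, -2.2468, 9.7350)

after step 1 (δ=0.23, a=-0.1): (-4.934947, -16.912826, -2.047008, 9.495000)
after step 2 (δ=-0.34, a=2.6): (-5.152580, -17.334754, -2.109207, 9.625000)
after step 3 (δ=-0.15, a=-1.9): (-5.399351, -17.747919, -2.136145, 9.530000)
after step 4 (δ=-0.18, a=-0.4): (-5.654618, -18.150276, -2.168260, 9.510000)
after step 5 (δ=0.09, a=1.0): (-5.922109, -18.543403, -2.152367, 9.560000)
after step 6 (δ=-0.49, a=3.5): (-6.184692, -18.942821, -2.246796, 9.735000)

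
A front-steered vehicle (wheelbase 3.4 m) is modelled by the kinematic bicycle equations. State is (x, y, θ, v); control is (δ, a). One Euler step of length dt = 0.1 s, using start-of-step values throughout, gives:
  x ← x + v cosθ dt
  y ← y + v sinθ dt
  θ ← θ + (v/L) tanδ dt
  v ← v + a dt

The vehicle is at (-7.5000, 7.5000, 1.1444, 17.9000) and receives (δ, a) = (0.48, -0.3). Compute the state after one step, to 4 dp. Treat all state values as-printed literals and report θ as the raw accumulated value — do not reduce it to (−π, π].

x' = -7.5000 + 17.9000·cos(1.1444)·0.1 = -6.7597
y' = 7.5000 + 17.9000·sin(1.1444)·0.1 = 9.1297
θ' = 1.1444 + (17.9000/3.4)·tan(0.48)·0.1 = 1.4185
v' = 17.9000 − 0.3000·0.1 = 17.8700

(-6.7597, 9.1297, 1.4185, 17.8700)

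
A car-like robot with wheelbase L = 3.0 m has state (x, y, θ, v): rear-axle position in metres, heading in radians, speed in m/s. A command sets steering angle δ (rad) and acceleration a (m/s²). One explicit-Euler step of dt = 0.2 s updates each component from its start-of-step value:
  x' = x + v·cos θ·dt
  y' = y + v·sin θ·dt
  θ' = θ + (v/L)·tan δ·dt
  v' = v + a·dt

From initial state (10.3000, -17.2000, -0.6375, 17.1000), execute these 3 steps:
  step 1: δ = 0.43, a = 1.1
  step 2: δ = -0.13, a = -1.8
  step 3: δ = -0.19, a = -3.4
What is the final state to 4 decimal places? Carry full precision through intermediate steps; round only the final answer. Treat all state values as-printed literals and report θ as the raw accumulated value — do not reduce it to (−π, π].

(19.7625, -20.5224, -0.4831, 16.2800)

after step 1 (δ=0.43, a=1.1): (13.048265, -19.235544, -0.114672, 17.320000)
after step 2 (δ=-0.13, a=-1.8): (16.489515, -19.631898, -0.265630, 16.960000)
after step 3 (δ=-0.19, a=-3.4): (19.762548, -20.522357, -0.483080, 16.280000)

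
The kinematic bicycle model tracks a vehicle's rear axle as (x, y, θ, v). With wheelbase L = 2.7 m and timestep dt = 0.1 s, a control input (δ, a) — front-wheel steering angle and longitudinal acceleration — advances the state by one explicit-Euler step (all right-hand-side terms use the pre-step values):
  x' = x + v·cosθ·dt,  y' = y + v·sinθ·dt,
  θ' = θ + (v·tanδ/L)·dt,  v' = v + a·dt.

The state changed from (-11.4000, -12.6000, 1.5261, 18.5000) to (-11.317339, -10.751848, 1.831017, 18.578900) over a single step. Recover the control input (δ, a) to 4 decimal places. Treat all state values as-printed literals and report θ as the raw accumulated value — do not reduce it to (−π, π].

δ = 0.4187, a = 0.7890

a = (v'−v)/dt = (0.078900)/0.1 = 0.7890
Δθ = θ'−θ = 0.304917;  (v·dt/L) = 18.5000·0.1/2.7 = 0.685185
tan δ = Δθ·L/(v·dt) = 0.445014  →  δ = 0.4187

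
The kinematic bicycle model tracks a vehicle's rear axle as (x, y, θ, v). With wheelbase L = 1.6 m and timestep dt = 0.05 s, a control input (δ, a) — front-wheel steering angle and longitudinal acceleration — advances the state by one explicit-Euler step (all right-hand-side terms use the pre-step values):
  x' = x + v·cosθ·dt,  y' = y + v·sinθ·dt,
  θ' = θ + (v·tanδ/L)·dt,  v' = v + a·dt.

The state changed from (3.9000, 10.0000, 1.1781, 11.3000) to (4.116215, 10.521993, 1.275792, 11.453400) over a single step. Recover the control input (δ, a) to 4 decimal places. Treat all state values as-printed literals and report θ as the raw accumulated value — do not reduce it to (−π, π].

δ = 0.2699, a = 3.0680

a = (v'−v)/dt = (0.153400)/0.05 = 3.0680
Δθ = θ'−θ = 0.097692;  (v·dt/L) = 11.3000·0.05/1.6 = 0.353125
tan δ = Δθ·L/(v·dt) = 0.276650  →  δ = 0.2699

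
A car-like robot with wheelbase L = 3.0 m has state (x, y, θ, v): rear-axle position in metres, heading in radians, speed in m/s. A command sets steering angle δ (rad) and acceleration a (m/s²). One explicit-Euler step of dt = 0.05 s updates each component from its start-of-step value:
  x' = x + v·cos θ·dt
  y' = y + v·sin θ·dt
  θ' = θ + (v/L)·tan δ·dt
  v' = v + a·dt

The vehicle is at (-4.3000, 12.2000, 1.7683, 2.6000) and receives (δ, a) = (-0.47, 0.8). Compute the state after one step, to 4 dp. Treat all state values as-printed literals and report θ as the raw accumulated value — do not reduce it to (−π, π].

(-4.3255, 12.3275, 1.7463, 2.6400)

x' = -4.3000 + 2.6000·cos(1.7683)·0.05 = -4.3255
y' = 12.2000 + 2.6000·sin(1.7683)·0.05 = 12.3275
θ' = 1.7683 + (2.6000/3.0)·tan(-0.47)·0.05 = 1.7463
v' = 2.6000 + 0.8000·0.05 = 2.6400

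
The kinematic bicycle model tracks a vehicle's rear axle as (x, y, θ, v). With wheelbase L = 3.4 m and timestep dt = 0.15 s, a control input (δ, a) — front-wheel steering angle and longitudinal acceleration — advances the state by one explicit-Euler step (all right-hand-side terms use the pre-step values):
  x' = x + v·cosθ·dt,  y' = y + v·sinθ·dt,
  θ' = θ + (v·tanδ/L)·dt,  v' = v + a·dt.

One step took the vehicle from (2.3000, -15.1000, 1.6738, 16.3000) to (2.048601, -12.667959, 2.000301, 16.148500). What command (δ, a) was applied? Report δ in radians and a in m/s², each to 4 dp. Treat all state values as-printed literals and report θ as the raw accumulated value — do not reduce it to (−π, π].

δ = 0.4262, a = -1.0100

a = (v'−v)/dt = (-0.151500)/0.15 = -1.0100
Δθ = θ'−θ = 0.326501;  (v·dt/L) = 16.3000·0.15/3.4 = 0.719118
tan δ = Δθ·L/(v·dt) = 0.454030  →  δ = 0.4262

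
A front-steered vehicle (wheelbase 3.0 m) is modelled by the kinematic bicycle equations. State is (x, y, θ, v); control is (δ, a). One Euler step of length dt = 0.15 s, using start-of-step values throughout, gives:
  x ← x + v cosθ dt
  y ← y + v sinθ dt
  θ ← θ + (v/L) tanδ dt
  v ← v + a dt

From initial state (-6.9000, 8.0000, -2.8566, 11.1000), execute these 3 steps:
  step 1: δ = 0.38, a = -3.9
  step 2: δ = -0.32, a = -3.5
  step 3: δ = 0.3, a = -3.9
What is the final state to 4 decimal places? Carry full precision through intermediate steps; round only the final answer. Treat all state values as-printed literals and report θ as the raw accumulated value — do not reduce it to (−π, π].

after step 1 (δ=0.38, a=-3.9): (-8.497840, 7.531885, -2.634926, 10.515000)
after step 2 (δ=-0.32, a=-3.5): (-9.876935, 6.766500, -2.809154, 9.990000)
after step 3 (δ=0.3, a=-3.9): (-11.293391, 6.277465, -2.654640, 9.405000)

(-11.2934, 6.2775, -2.6546, 9.4050)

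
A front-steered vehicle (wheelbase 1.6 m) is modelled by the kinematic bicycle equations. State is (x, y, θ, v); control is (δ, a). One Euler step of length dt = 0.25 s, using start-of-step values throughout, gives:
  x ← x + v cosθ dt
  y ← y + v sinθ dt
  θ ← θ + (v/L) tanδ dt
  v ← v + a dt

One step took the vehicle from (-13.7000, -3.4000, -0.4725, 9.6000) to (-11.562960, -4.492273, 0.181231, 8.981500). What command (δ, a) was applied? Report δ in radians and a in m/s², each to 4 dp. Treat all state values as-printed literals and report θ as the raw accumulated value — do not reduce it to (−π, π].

a = (v'−v)/dt = (-0.618500)/0.25 = -2.4740
Δθ = θ'−θ = 0.653731;  (v·dt/L) = 9.6000·0.25/1.6 = 1.500000
tan δ = Δθ·L/(v·dt) = 0.435821  →  δ = 0.4110

δ = 0.4110, a = -2.4740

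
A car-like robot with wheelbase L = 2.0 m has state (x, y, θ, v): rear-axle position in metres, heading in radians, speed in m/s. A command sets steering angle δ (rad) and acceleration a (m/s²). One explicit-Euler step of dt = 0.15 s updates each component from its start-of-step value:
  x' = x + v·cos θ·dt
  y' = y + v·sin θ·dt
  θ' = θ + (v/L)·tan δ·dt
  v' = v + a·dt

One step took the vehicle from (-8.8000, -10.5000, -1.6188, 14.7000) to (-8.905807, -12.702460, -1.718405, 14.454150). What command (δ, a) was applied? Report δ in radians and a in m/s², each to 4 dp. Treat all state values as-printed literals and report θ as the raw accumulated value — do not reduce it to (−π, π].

a = (v'−v)/dt = (-0.245850)/0.15 = -1.6390
Δθ = θ'−θ = -0.099605;  (v·dt/L) = 14.7000·0.15/2.0 = 1.102500
tan δ = Δθ·L/(v·dt) = -0.090345  →  δ = -0.0901

δ = -0.0901, a = -1.6390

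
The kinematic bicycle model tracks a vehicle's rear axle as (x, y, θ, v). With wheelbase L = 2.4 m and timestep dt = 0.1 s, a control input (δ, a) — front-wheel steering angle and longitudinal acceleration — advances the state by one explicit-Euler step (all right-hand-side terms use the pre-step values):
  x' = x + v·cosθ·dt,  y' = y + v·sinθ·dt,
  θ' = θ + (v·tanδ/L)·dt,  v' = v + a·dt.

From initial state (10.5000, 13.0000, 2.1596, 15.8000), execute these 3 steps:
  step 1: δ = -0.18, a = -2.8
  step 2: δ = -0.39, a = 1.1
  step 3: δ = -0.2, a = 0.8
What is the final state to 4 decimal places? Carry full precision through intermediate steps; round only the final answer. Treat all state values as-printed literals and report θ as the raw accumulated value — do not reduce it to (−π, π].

after step 1 (δ=-0.18, a=-2.8): (9.622521, 14.313937, 2.039803, 15.520000)
after step 2 (δ=-0.39, a=1.1): (8.921016, 15.698348, 1.773988, 15.630000)
after step 3 (δ=-0.2, a=0.8): (8.605608, 17.229193, 1.641973, 15.710000)

(8.6056, 17.2292, 1.6420, 15.7100)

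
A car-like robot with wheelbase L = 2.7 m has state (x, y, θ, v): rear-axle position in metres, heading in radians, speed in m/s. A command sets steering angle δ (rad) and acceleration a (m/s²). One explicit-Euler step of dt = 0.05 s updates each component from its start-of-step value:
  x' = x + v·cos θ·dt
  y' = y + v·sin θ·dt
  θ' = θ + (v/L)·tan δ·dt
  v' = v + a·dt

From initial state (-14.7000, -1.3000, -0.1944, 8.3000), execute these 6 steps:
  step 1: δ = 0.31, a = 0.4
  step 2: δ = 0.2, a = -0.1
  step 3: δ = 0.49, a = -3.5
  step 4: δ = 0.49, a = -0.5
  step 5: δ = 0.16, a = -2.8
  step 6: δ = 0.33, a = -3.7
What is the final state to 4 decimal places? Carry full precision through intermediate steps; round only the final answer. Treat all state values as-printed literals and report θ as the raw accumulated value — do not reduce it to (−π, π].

(-12.2584, -1.4518, 0.1234, 7.7900)

after step 1 (δ=0.31, a=0.4): (-14.292817, -1.380169, -0.145164, 8.320000)
after step 2 (δ=0.2, a=-0.1): (-13.881192, -1.440345, -0.113932, 8.315000)
after step 3 (δ=0.49, a=-3.5): (-13.468138, -1.487610, -0.031800, 8.140000)
after step 4 (δ=0.49, a=-0.5): (-13.061344, -1.500551, 0.048603, 8.115000)
after step 5 (δ=0.16, a=-2.8): (-12.656073, -1.480838, 0.072855, 7.975000)
after step 6 (δ=0.33, a=-3.7): (-12.258381, -1.451813, 0.123441, 7.790000)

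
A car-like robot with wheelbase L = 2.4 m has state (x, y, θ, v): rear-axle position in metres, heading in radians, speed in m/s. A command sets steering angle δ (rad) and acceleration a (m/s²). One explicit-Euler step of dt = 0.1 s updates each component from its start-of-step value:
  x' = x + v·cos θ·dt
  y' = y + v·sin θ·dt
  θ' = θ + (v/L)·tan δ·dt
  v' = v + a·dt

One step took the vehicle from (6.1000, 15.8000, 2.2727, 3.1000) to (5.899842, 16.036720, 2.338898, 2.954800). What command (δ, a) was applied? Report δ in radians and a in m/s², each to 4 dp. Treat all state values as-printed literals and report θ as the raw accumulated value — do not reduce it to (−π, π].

a = (v'−v)/dt = (-0.145200)/0.1 = -1.4520
Δθ = θ'−θ = 0.066198;  (v·dt/L) = 3.1000·0.1/2.4 = 0.129167
tan δ = Δθ·L/(v·dt) = 0.512501  →  δ = 0.4736

δ = 0.4736, a = -1.4520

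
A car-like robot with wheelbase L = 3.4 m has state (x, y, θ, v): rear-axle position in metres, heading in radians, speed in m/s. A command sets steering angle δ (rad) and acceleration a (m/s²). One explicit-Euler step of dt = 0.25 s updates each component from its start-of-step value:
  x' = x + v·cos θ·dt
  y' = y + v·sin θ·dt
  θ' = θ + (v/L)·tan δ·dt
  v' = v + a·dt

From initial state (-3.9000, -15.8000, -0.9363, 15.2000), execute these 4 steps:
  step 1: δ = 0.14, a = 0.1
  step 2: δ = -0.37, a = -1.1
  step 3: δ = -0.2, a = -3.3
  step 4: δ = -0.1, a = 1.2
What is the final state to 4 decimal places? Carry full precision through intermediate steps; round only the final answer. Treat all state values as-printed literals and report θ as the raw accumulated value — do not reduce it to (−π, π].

(2.8457, -28.5340, -1.5400, 14.4250)

after step 1 (δ=0.14, a=0.1): (-1.647467, -18.860407, -0.778799, 15.225000)
after step 2 (δ=-0.37, a=-1.1): (1.061661, -21.534013, -1.213006, 14.950000)
after step 3 (δ=-0.2, a=-3.3): (2.370553, -25.034828, -1.435838, 14.125000)
after step 4 (δ=-0.1, a=1.2): (2.845678, -28.533969, -1.540046, 14.425000)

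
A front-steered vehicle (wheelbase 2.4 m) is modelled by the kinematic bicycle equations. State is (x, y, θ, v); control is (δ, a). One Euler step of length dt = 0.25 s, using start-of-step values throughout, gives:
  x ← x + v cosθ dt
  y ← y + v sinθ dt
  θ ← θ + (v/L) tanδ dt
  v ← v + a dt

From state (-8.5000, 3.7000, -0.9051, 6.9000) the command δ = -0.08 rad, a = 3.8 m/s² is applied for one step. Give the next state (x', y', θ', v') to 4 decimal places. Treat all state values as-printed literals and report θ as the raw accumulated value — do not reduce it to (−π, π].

(-7.4346, 2.3433, -0.9627, 7.8500)

x' = -8.5000 + 6.9000·cos(-0.9051)·0.25 = -7.4346
y' = 3.7000 + 6.9000·sin(-0.9051)·0.25 = 2.3433
θ' = -0.9051 + (6.9000/2.4)·tan(-0.08)·0.25 = -0.9627
v' = 6.9000 + 3.8000·0.25 = 7.8500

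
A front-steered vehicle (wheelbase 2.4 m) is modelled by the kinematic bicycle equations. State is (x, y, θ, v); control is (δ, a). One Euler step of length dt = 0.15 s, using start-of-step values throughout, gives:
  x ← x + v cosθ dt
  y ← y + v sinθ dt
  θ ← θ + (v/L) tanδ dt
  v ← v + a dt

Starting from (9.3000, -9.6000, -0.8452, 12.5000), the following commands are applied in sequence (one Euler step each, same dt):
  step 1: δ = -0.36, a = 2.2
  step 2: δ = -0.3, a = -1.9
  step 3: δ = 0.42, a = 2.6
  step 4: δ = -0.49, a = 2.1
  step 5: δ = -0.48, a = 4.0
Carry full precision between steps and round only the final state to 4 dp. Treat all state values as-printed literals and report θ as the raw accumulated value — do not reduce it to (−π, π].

after step 1 (δ=-0.36, a=2.2): (10.544216, -11.002695, -1.139265, 12.830000)
after step 2 (δ=-0.3, a=-1.9): (11.349162, -12.750768, -1.387314, 12.545000)
after step 3 (δ=0.42, a=2.6): (11.692496, -14.600932, -1.037173, 12.935000)
after step 4 (δ=-0.49, a=2.1): (12.679417, -16.271428, -1.468384, 13.250000)
after step 5 (δ=-0.48, a=4.0): (12.882606, -18.248515, -1.899515, 13.850000)

(12.8826, -18.2485, -1.8995, 13.8500)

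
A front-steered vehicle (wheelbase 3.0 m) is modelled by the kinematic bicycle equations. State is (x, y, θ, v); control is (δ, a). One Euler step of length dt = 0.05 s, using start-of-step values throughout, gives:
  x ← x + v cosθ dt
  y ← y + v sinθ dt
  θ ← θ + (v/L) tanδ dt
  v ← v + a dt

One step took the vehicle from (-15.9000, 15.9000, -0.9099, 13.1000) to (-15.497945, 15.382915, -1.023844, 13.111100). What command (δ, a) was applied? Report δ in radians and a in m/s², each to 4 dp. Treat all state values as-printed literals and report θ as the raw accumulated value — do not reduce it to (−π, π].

a = (v'−v)/dt = (0.011100)/0.05 = 0.2220
Δθ = θ'−θ = -0.113944;  (v·dt/L) = 13.1000·0.05/3.0 = 0.218333
tan δ = Δθ·L/(v·dt) = -0.521881  →  δ = -0.4810

δ = -0.4810, a = 0.2220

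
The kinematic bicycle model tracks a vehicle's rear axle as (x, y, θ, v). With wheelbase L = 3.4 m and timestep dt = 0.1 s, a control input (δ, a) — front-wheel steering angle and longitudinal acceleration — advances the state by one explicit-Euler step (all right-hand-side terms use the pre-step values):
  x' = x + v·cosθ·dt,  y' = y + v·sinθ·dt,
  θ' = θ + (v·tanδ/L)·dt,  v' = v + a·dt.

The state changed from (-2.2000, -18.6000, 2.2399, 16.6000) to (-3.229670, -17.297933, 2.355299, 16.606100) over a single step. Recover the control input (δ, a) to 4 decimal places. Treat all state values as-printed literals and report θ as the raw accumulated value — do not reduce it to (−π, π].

a = (v'−v)/dt = (0.006100)/0.1 = 0.0610
Δθ = θ'−θ = 0.115399;  (v·dt/L) = 16.6000·0.1/3.4 = 0.488235
tan δ = Δθ·L/(v·dt) = 0.236359  →  δ = 0.2321

δ = 0.2321, a = 0.0610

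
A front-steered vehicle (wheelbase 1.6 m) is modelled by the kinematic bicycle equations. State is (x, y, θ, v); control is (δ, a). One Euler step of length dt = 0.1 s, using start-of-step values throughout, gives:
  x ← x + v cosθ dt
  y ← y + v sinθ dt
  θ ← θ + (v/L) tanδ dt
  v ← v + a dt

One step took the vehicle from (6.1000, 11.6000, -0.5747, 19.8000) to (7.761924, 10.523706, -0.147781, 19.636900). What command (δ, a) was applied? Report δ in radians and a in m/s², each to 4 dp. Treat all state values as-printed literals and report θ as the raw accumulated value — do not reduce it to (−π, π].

δ = 0.3322, a = -1.6310

a = (v'−v)/dt = (-0.163100)/0.1 = -1.6310
Δθ = θ'−θ = 0.426919;  (v·dt/L) = 19.8000·0.1/1.6 = 1.237500
tan δ = Δθ·L/(v·dt) = 0.344985  →  δ = 0.3322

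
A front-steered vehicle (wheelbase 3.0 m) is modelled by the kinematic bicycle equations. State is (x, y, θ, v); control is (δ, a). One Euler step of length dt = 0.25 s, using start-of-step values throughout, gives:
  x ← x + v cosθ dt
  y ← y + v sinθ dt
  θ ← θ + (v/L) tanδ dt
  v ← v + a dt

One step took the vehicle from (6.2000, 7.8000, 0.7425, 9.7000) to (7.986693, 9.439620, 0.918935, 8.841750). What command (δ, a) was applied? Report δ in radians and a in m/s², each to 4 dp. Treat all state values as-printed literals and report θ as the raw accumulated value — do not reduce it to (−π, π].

δ = 0.2149, a = -3.4330

a = (v'−v)/dt = (-0.858250)/0.25 = -3.4330
Δθ = θ'−θ = 0.176435;  (v·dt/L) = 9.7000·0.25/3.0 = 0.808333
tan δ = Δθ·L/(v·dt) = 0.218270  →  δ = 0.2149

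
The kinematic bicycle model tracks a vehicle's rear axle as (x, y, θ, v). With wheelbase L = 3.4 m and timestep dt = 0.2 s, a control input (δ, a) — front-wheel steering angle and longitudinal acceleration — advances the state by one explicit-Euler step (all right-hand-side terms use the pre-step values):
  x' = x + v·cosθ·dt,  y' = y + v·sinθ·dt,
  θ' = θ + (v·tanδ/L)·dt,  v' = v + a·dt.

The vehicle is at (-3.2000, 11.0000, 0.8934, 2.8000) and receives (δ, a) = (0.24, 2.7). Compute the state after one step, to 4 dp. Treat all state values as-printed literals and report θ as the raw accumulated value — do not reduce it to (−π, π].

x' = -3.2000 + 2.8000·cos(0.8934)·0.2 = -2.8490
y' = 11.0000 + 2.8000·sin(0.8934)·0.2 = 11.4364
θ' = 0.8934 + (2.8000/3.4)·tan(0.24)·0.2 = 0.9337
v' = 2.8000 + 2.7000·0.2 = 3.3400

(-2.8490, 11.4364, 0.9337, 3.3400)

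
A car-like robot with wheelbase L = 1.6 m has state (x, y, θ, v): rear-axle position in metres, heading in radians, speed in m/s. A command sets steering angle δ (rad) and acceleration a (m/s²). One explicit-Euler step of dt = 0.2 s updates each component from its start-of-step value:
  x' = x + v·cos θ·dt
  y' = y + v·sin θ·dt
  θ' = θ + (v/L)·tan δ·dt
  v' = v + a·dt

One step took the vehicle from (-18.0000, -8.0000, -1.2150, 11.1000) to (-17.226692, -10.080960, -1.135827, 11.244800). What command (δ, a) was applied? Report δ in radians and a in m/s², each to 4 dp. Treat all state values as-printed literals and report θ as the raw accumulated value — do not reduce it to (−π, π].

a = (v'−v)/dt = (0.144800)/0.2 = 0.7240
Δθ = θ'−θ = 0.079173;  (v·dt/L) = 11.1000·0.2/1.6 = 1.387500
tan δ = Δθ·L/(v·dt) = 0.057062  →  δ = 0.0570

δ = 0.0570, a = 0.7240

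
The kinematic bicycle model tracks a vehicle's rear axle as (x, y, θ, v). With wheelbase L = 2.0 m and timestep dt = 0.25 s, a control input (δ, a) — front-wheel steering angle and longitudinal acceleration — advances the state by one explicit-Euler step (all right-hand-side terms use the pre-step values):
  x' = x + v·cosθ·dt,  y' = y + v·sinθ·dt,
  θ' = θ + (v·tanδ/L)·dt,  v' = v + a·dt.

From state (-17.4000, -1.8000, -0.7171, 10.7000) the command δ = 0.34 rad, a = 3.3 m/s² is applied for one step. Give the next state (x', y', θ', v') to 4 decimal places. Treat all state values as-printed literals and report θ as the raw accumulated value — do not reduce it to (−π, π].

x' = -17.4000 + 10.7000·cos(-0.7171)·0.25 = -15.3838
y' = -1.8000 + 10.7000·sin(-0.7171)·0.25 = -3.5580
θ' = -0.7171 + (10.7000/2.0)·tan(0.34)·0.25 = -0.2440
v' = 10.7000 + 3.3000·0.25 = 11.5250

(-15.3838, -3.5580, -0.2440, 11.5250)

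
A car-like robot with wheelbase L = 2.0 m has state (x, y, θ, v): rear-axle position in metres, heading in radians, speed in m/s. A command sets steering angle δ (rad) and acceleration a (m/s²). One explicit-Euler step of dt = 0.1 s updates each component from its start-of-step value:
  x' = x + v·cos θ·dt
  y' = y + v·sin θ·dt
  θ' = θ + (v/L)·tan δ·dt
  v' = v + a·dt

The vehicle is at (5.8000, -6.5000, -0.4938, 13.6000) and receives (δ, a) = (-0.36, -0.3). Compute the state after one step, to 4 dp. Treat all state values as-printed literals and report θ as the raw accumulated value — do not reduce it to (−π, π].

x' = 5.8000 + 13.6000·cos(-0.4938)·0.1 = 6.9975
y' = -6.5000 + 13.6000·sin(-0.4938)·0.1 = -7.1446
θ' = -0.4938 + (13.6000/2.0)·tan(-0.36)·0.1 = -0.7498
v' = 13.6000 − 0.3000·0.1 = 13.5700

(6.9975, -7.1446, -0.7498, 13.5700)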